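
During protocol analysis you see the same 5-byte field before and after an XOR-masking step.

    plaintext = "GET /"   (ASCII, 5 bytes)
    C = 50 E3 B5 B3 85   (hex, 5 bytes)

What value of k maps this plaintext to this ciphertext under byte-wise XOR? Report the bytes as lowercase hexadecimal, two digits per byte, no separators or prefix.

17a6e193aa

Since C = plaintext ⊕ k, XORing both sides with plaintext gives k = plaintext ⊕ C.
01000111 XOR 01010000 = 00010111
01000101 XOR 11100011 = 10100110
01010100 XOR 10110101 = 11100001
00100000 XOR 10110011 = 10010011
00101111 XOR 10000101 = 10101010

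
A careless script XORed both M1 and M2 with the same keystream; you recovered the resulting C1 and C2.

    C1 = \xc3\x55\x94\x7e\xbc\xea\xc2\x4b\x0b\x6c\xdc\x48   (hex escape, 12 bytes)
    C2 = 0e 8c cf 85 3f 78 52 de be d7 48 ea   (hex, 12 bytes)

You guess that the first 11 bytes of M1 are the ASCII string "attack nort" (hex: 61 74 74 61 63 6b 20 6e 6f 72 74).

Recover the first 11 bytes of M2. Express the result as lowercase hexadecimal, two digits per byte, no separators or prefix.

First, C1 ⊕ C2 = (M1 ⊕ K) ⊕ (M2 ⊕ K) = M1 ⊕ M2, so the key drops out. Then M2 = (M1 ⊕ M2) ⊕ M1 over the first 11 bytes.
byte 0: (c3 ⊕ 0e) ⊕ 61 = cd ⊕ 61 = ac
byte 1: (55 ⊕ 8c) ⊕ 74 = d9 ⊕ 74 = ad
byte 2: (94 ⊕ cf) ⊕ 74 = 5b ⊕ 74 = 2f
byte 3: (7e ⊕ 85) ⊕ 61 = fb ⊕ 61 = 9a
byte 4: (bc ⊕ 3f) ⊕ 63 = 83 ⊕ 63 = e0
byte 5: (ea ⊕ 78) ⊕ 6b = 92 ⊕ 6b = f9
byte 6: (c2 ⊕ 52) ⊕ 20 = 90 ⊕ 20 = b0
byte 7: (4b ⊕ de) ⊕ 6e = 95 ⊕ 6e = fb
byte 8: (0b ⊕ be) ⊕ 6f = b5 ⊕ 6f = da
byte 9: (6c ⊕ d7) ⊕ 72 = bb ⊕ 72 = c9
byte 10: (dc ⊕ 48) ⊕ 74 = 94 ⊕ 74 = e0

acad2f9ae0f9b0fbdac9e0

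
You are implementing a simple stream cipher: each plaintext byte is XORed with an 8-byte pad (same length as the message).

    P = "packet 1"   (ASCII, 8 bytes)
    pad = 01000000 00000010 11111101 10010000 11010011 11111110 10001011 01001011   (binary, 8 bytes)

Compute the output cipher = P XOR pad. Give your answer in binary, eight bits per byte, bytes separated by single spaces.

XOR is its own inverse, so applying the key byte-wise gives the result directly.
01110000 xor 01000000 = 00110000
01100001 xor 00000010 = 01100011
01100011 xor 11111101 = 10011110
01101011 xor 10010000 = 11111011
01100101 xor 11010011 = 10110110
01110100 xor 11111110 = 10001010
00100000 xor 10001011 = 10101011
00110001 xor 01001011 = 01111010

00110000 01100011 10011110 11111011 10110110 10001010 10101011 01111010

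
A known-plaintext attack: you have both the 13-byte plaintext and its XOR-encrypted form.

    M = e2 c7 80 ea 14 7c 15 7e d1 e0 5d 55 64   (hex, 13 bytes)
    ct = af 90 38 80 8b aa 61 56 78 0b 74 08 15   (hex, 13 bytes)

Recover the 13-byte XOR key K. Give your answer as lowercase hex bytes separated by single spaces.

4d 57 b8 6a 9f d6 74 28 a9 eb 29 5d 71

Since ct = M ⊕ K, XORing both sides with M gives K = M ⊕ ct.
226 XOR 175 =  77
199 XOR 144 =  87
128 XOR  56 = 184
234 XOR 128 = 106
 20 XOR 139 = 159
124 XOR 170 = 214
 21 XOR  97 = 116
126 XOR  86 =  40
209 XOR 120 = 169
224 XOR  11 = 235
 93 XOR 116 =  41
 85 XOR   8 =  93
100 XOR  21 = 113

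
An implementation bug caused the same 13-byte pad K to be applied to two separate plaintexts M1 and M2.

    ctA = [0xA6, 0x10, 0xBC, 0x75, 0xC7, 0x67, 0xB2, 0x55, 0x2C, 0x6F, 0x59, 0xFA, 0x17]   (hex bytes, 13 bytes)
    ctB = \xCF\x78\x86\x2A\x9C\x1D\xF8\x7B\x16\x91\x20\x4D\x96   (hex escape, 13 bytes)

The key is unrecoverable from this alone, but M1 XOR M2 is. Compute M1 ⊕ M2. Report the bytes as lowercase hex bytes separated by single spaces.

69 68 3a 5f 5b 7a 4a 2e 3a fe 79 b7 81

ctA ⊕ ctB = (M1 ⊕ K) ⊕ (M2 ⊕ K) = M1 ⊕ M2 — the shared key cancels under XOR.
a6 ⊕ cf = 69
10 ⊕ 78 = 68
bc ⊕ 86 = 3a
75 ⊕ 2a = 5f
c7 ⊕ 9c = 5b
67 ⊕ 1d = 7a
b2 ⊕ f8 = 4a
55 ⊕ 7b = 2e
2c ⊕ 16 = 3a
6f ⊕ 91 = fe
59 ⊕ 20 = 79
fa ⊕ 4d = b7
17 ⊕ 96 = 81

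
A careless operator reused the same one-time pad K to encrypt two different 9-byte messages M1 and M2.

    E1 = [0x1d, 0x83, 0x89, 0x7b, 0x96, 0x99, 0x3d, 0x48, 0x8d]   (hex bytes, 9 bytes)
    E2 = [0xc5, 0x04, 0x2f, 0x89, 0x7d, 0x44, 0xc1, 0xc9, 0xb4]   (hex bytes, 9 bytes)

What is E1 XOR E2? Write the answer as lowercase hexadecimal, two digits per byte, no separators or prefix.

E1 ⊕ E2 = (M1 ⊕ K) ⊕ (M2 ⊕ K) = M1 ⊕ M2 — the shared key cancels under XOR.
byte 0: 00011101 ⊕ 11000101 = 11011000
byte 1: 10000011 ⊕ 00000100 = 10000111
byte 2: 10001001 ⊕ 00101111 = 10100110
byte 3: 01111011 ⊕ 10001001 = 11110010
byte 4: 10010110 ⊕ 01111101 = 11101011
byte 5: 10011001 ⊕ 01000100 = 11011101
byte 6: 00111101 ⊕ 11000001 = 11111100
byte 7: 01001000 ⊕ 11001001 = 10000001
byte 8: 10001101 ⊕ 10110100 = 00111001

d887a6f2ebddfc8139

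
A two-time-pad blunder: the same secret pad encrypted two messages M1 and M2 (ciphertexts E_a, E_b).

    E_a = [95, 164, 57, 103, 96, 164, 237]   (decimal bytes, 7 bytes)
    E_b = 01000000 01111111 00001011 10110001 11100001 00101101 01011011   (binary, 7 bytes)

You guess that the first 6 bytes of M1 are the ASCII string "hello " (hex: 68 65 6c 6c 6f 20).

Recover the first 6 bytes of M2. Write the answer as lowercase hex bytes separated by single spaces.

77 be 5e ba ee a9

First, E_a ⊕ E_b = (M1 ⊕ K) ⊕ (M2 ⊕ K) = M1 ⊕ M2, so the key drops out. Then M2 = (M1 ⊕ M2) ⊕ M1 over the first 6 bytes.
byte 0: (5f XOR 40) XOR 68 = 1f XOR 68 = 77
byte 1: (a4 XOR 7f) XOR 65 = db XOR 65 = be
byte 2: (39 XOR 0b) XOR 6c = 32 XOR 6c = 5e
byte 3: (67 XOR b1) XOR 6c = d6 XOR 6c = ba
byte 4: (60 XOR e1) XOR 6f = 81 XOR 6f = ee
byte 5: (a4 XOR 2d) XOR 20 = 89 XOR 20 = a9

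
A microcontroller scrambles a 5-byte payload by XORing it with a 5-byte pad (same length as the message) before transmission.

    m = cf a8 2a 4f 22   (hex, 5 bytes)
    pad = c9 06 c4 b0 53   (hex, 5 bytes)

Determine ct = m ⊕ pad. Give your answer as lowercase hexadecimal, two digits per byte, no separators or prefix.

06aeeeff71

XOR is its own inverse, so applying the key byte-wise gives the result directly.
cf ⊕ c9 = 06
a8 ⊕ 06 = ae
2a ⊕ c4 = ee
4f ⊕ b0 = ff
22 ⊕ 53 = 71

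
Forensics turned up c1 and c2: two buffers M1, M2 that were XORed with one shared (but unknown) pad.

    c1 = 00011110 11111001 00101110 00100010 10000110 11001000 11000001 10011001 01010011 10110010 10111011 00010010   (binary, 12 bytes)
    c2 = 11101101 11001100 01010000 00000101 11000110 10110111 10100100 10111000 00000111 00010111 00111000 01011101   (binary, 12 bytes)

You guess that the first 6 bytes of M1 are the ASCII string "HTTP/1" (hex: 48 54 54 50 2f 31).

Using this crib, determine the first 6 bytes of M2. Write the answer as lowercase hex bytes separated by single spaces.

bb 61 2a 77 6f 4e

First, c1 ⊕ c2 = (M1 ⊕ K) ⊕ (M2 ⊕ K) = M1 ⊕ M2, so the key drops out. Then M2 = (M1 ⊕ M2) ⊕ M1 over the first 6 bytes.
byte 0: (1e ^ ed) ^ 48 = f3 ^ 48 = bb
byte 1: (f9 ^ cc) ^ 54 = 35 ^ 54 = 61
byte 2: (2e ^ 50) ^ 54 = 7e ^ 54 = 2a
byte 3: (22 ^ 05) ^ 50 = 27 ^ 50 = 77
byte 4: (86 ^ c6) ^ 2f = 40 ^ 2f = 6f
byte 5: (c8 ^ b7) ^ 31 = 7f ^ 31 = 4e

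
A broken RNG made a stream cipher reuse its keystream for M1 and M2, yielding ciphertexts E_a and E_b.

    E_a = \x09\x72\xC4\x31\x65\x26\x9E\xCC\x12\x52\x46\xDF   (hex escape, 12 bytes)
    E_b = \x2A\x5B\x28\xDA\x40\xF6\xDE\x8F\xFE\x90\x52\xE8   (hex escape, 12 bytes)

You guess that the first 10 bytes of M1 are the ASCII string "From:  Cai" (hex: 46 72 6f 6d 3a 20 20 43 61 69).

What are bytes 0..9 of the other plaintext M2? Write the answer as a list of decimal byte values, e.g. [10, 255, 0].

[101, 91, 131, 134, 31, 240, 96, 0, 141, 171]

First, E_a ⊕ E_b = (M1 ⊕ K) ⊕ (M2 ⊕ K) = M1 ⊕ M2, so the key drops out. Then M2 = (M1 ⊕ M2) ⊕ M1 over the first 10 bytes.
byte 0: (09 ⊕ 2a) ⊕ 46 = 23 ⊕ 46 = 65
byte 1: (72 ⊕ 5b) ⊕ 72 = 29 ⊕ 72 = 5b
byte 2: (c4 ⊕ 28) ⊕ 6f = ec ⊕ 6f = 83
byte 3: (31 ⊕ da) ⊕ 6d = eb ⊕ 6d = 86
byte 4: (65 ⊕ 40) ⊕ 3a = 25 ⊕ 3a = 1f
byte 5: (26 ⊕ f6) ⊕ 20 = d0 ⊕ 20 = f0
byte 6: (9e ⊕ de) ⊕ 20 = 40 ⊕ 20 = 60
byte 7: (cc ⊕ 8f) ⊕ 43 = 43 ⊕ 43 = 00
byte 8: (12 ⊕ fe) ⊕ 61 = ec ⊕ 61 = 8d
byte 9: (52 ⊕ 90) ⊕ 69 = c2 ⊕ 69 = ab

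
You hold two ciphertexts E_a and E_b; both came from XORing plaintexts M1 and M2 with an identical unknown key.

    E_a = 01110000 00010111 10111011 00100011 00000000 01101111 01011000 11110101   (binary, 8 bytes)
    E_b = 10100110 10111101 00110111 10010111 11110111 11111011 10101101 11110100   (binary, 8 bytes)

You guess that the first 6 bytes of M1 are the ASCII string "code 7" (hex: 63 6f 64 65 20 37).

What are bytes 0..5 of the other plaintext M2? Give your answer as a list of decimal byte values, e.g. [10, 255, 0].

First, E_a ⊕ E_b = (M1 ⊕ K) ⊕ (M2 ⊕ K) = M1 ⊕ M2, so the key drops out. Then M2 = (M1 ⊕ M2) ⊕ M1 over the first 6 bytes.
byte 0: (70 xor a6) xor 63 = d6 xor 63 = b5
byte 1: (17 xor bd) xor 6f = aa xor 6f = c5
byte 2: (bb xor 37) xor 64 = 8c xor 64 = e8
byte 3: (23 xor 97) xor 65 = b4 xor 65 = d1
byte 4: (00 xor f7) xor 20 = f7 xor 20 = d7
byte 5: (6f xor fb) xor 37 = 94 xor 37 = a3

[181, 197, 232, 209, 215, 163]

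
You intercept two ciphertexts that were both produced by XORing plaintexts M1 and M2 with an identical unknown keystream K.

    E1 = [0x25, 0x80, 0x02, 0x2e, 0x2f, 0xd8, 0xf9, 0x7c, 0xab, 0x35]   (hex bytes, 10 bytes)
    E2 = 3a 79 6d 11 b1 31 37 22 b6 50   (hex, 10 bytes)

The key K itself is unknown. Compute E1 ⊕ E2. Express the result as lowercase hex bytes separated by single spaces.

E1 ⊕ E2 = (M1 ⊕ K) ⊕ (M2 ⊕ K) = M1 ⊕ M2 — the shared key cancels under XOR.
byte 0: 25 ⊕ 3a = 1f
byte 1: 80 ⊕ 79 = f9
byte 2: 02 ⊕ 6d = 6f
byte 3: 2e ⊕ 11 = 3f
byte 4: 2f ⊕ b1 = 9e
byte 5: d8 ⊕ 31 = e9
byte 6: f9 ⊕ 37 = ce
byte 7: 7c ⊕ 22 = 5e
byte 8: ab ⊕ b6 = 1d
byte 9: 35 ⊕ 50 = 65

1f f9 6f 3f 9e e9 ce 5e 1d 65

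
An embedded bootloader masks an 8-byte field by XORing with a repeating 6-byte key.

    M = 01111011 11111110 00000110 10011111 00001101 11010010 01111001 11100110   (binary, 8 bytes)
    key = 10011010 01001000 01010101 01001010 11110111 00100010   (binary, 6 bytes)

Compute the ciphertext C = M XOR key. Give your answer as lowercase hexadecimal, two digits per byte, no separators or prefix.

The 6-byte key repeats, so the effective keystream is 9a 48 55 4a f7 22 9a 48.
byte 0: 01111011 XOR 10011010 = 11100001
byte 1: 11111110 XOR 01001000 = 10110110
byte 2: 00000110 XOR 01010101 = 01010011
byte 3: 10011111 XOR 01001010 = 11010101
byte 4: 00001101 XOR 11110111 = 11111010
byte 5: 11010010 XOR 00100010 = 11110000
byte 6: 01111001 XOR 10011010 = 11100011
byte 7: 11100110 XOR 01001000 = 10101110

e1b653d5faf0e3ae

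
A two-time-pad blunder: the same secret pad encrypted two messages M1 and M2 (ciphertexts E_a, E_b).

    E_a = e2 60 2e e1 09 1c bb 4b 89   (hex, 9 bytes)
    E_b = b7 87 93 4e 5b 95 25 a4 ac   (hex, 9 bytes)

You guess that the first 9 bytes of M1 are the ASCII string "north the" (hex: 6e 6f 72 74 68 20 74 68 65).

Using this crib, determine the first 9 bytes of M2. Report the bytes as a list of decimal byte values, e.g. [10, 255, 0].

First, E_a ⊕ E_b = (M1 ⊕ K) ⊕ (M2 ⊕ K) = M1 ⊕ M2, so the key drops out. Then M2 = (M1 ⊕ M2) ⊕ M1 over the first 9 bytes.
byte 0: (e2 ⊕ b7) ⊕ 6e = 55 ⊕ 6e = 3b
byte 1: (60 ⊕ 87) ⊕ 6f = e7 ⊕ 6f = 88
byte 2: (2e ⊕ 93) ⊕ 72 = bd ⊕ 72 = cf
byte 3: (e1 ⊕ 4e) ⊕ 74 = af ⊕ 74 = db
byte 4: (09 ⊕ 5b) ⊕ 68 = 52 ⊕ 68 = 3a
byte 5: (1c ⊕ 95) ⊕ 20 = 89 ⊕ 20 = a9
byte 6: (bb ⊕ 25) ⊕ 74 = 9e ⊕ 74 = ea
byte 7: (4b ⊕ a4) ⊕ 68 = ef ⊕ 68 = 87
byte 8: (89 ⊕ ac) ⊕ 65 = 25 ⊕ 65 = 40

[59, 136, 207, 219, 58, 169, 234, 135, 64]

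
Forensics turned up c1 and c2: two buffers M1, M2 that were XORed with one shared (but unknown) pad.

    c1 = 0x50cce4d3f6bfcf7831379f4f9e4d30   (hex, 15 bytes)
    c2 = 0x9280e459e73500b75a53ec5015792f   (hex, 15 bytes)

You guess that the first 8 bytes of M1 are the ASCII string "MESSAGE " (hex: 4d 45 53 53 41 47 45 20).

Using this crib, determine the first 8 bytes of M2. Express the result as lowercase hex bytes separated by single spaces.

First, c1 ⊕ c2 = (M1 ⊕ K) ⊕ (M2 ⊕ K) = M1 ⊕ M2, so the key drops out. Then M2 = (M1 ⊕ M2) ⊕ M1 over the first 8 bytes.
byte 0: (50 XOR 92) XOR 4d = c2 XOR 4d = 8f
byte 1: (cc XOR 80) XOR 45 = 4c XOR 45 = 09
byte 2: (e4 XOR e4) XOR 53 = 00 XOR 53 = 53
byte 3: (d3 XOR 59) XOR 53 = 8a XOR 53 = d9
byte 4: (f6 XOR e7) XOR 41 = 11 XOR 41 = 50
byte 5: (bf XOR 35) XOR 47 = 8a XOR 47 = cd
byte 6: (cf XOR 00) XOR 45 = cf XOR 45 = 8a
byte 7: (78 XOR b7) XOR 20 = cf XOR 20 = ef

8f 09 53 d9 50 cd 8a ef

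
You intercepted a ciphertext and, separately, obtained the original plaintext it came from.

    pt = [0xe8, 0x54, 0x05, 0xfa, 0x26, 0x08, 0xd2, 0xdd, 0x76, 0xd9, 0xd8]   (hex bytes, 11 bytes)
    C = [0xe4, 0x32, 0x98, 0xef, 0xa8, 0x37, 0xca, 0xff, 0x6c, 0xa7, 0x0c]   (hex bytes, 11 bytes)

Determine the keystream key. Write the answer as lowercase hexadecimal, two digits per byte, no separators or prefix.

0c669d158e3f18221a7ed4

Since C = pt ⊕ key, XORing both sides with pt gives key = pt ⊕ C.
e8 ⊕ e4 = 0c
54 ⊕ 32 = 66
05 ⊕ 98 = 9d
fa ⊕ ef = 15
26 ⊕ a8 = 8e
08 ⊕ 37 = 3f
d2 ⊕ ca = 18
dd ⊕ ff = 22
76 ⊕ 6c = 1a
d9 ⊕ a7 = 7e
d8 ⊕ 0c = d4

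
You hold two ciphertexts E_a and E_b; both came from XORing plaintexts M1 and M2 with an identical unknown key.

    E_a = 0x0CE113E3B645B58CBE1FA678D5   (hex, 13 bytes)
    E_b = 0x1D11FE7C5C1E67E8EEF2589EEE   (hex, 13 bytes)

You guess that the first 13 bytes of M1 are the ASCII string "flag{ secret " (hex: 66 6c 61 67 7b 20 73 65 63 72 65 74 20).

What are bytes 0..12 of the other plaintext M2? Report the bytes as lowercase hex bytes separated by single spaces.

77 9c 8c f8 91 7b a1 01 33 9f 9b 92 1b

First, E_a ⊕ E_b = (M1 ⊕ K) ⊕ (M2 ⊕ K) = M1 ⊕ M2, so the key drops out. Then M2 = (M1 ⊕ M2) ⊕ M1 over the first 13 bytes.
byte 0: (0c xor 1d) xor 66 = 11 xor 66 = 77
byte 1: (e1 xor 11) xor 6c = f0 xor 6c = 9c
byte 2: (13 xor fe) xor 61 = ed xor 61 = 8c
byte 3: (e3 xor 7c) xor 67 = 9f xor 67 = f8
byte 4: (b6 xor 5c) xor 7b = ea xor 7b = 91
byte 5: (45 xor 1e) xor 20 = 5b xor 20 = 7b
byte 6: (b5 xor 67) xor 73 = d2 xor 73 = a1
byte 7: (8c xor e8) xor 65 = 64 xor 65 = 01
byte 8: (be xor ee) xor 63 = 50 xor 63 = 33
byte 9: (1f xor f2) xor 72 = ed xor 72 = 9f
byte 10: (a6 xor 58) xor 65 = fe xor 65 = 9b
byte 11: (78 xor 9e) xor 74 = e6 xor 74 = 92
byte 12: (d5 xor ee) xor 20 = 3b xor 20 = 1b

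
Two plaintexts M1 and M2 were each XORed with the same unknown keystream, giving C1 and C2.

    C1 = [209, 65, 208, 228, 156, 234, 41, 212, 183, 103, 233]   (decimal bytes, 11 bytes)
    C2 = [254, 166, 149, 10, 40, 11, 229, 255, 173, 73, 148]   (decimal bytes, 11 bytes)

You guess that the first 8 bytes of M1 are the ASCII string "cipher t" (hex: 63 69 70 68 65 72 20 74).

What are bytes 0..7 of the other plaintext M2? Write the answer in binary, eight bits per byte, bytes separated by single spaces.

First, C1 ⊕ C2 = (M1 ⊕ K) ⊕ (M2 ⊕ K) = M1 ⊕ M2, so the key drops out. Then M2 = (M1 ⊕ M2) ⊕ M1 over the first 8 bytes.
byte 0: (d1 xor fe) xor 63 = 2f xor 63 = 4c
byte 1: (41 xor a6) xor 69 = e7 xor 69 = 8e
byte 2: (d0 xor 95) xor 70 = 45 xor 70 = 35
byte 3: (e4 xor 0a) xor 68 = ee xor 68 = 86
byte 4: (9c xor 28) xor 65 = b4 xor 65 = d1
byte 5: (ea xor 0b) xor 72 = e1 xor 72 = 93
byte 6: (29 xor e5) xor 20 = cc xor 20 = ec
byte 7: (d4 xor ff) xor 74 = 2b xor 74 = 5f

01001100 10001110 00110101 10000110 11010001 10010011 11101100 01011111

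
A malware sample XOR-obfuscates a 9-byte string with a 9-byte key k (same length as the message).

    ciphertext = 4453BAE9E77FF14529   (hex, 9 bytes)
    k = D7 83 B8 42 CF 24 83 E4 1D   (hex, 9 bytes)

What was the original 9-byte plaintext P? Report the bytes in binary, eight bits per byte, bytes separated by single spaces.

10010011 11010000 00000010 10101011 00101000 01011011 01110010 10100001 00110100

XOR is its own inverse, so applying the key byte-wise gives the result directly.
44 xor d7 = 93
53 xor 83 = d0
ba xor b8 = 02
e9 xor 42 = ab
e7 xor cf = 28
7f xor 24 = 5b
f1 xor 83 = 72
45 xor e4 = a1
29 xor 1d = 34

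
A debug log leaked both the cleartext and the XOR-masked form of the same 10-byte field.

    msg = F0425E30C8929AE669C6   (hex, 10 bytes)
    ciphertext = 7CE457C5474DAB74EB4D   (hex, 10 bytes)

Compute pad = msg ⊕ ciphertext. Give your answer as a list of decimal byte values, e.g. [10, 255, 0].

[140, 166, 9, 245, 143, 223, 49, 146, 130, 139]

Since ciphertext = msg ⊕ pad, XORing both sides with msg gives pad = msg ⊕ ciphertext.
f0 ⊕ 7c = 8c
42 ⊕ e4 = a6
5e ⊕ 57 = 09
30 ⊕ c5 = f5
c8 ⊕ 47 = 8f
92 ⊕ 4d = df
9a ⊕ ab = 31
e6 ⊕ 74 = 92
69 ⊕ eb = 82
c6 ⊕ 4d = 8b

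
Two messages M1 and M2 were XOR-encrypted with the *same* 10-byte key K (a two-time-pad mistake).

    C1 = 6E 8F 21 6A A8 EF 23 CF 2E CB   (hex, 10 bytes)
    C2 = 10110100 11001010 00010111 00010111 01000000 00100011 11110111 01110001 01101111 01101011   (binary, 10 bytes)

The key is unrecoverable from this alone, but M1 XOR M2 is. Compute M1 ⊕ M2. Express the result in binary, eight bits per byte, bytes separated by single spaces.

11011010 01000101 00110110 01111101 11101000 11001100 11010100 10111110 01000001 10100000

C1 ⊕ C2 = (M1 ⊕ K) ⊕ (M2 ⊕ K) = M1 ⊕ M2 — the shared key cancels under XOR.
byte 0: 6e ⊕ b4 = da
byte 1: 8f ⊕ ca = 45
byte 2: 21 ⊕ 17 = 36
byte 3: 6a ⊕ 17 = 7d
byte 4: a8 ⊕ 40 = e8
byte 5: ef ⊕ 23 = cc
byte 6: 23 ⊕ f7 = d4
byte 7: cf ⊕ 71 = be
byte 8: 2e ⊕ 6f = 41
byte 9: cb ⊕ 6b = a0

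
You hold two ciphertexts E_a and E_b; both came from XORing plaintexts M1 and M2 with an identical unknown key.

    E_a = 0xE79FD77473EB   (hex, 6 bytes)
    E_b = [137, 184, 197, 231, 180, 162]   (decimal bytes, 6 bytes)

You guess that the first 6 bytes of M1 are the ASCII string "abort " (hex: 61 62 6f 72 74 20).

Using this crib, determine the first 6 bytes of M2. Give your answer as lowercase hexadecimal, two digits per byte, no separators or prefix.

0f457de1b369

First, E_a ⊕ E_b = (M1 ⊕ K) ⊕ (M2 ⊕ K) = M1 ⊕ M2, so the key drops out. Then M2 = (M1 ⊕ M2) ⊕ M1 over the first 6 bytes.
byte 0: (e7 ⊕ 89) ⊕ 61 = 6e ⊕ 61 = 0f
byte 1: (9f ⊕ b8) ⊕ 62 = 27 ⊕ 62 = 45
byte 2: (d7 ⊕ c5) ⊕ 6f = 12 ⊕ 6f = 7d
byte 3: (74 ⊕ e7) ⊕ 72 = 93 ⊕ 72 = e1
byte 4: (73 ⊕ b4) ⊕ 74 = c7 ⊕ 74 = b3
byte 5: (eb ⊕ a2) ⊕ 20 = 49 ⊕ 20 = 69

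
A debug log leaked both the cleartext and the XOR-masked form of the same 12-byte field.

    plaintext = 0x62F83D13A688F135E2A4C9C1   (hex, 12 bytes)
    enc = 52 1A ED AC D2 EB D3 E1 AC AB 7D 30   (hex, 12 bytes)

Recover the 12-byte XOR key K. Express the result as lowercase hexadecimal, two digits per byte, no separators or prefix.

Since enc = plaintext ⊕ K, XORing both sides with plaintext gives K = plaintext ⊕ enc.
 98 ^  82 =  48
248 ^  26 = 226
 61 ^ 237 = 208
 19 ^ 172 = 191
166 ^ 210 = 116
136 ^ 235 =  99
241 ^ 211 =  34
 53 ^ 225 = 212
226 ^ 172 =  78
164 ^ 171 =  15
201 ^ 125 = 180
193 ^  48 = 241

30e2d0bf746322d44e0fb4f1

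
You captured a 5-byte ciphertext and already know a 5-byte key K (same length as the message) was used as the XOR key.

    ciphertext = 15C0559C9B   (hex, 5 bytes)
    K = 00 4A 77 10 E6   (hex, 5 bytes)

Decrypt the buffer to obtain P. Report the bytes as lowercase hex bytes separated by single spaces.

15 8a 22 8c 7d

XOR is its own inverse, so applying the key byte-wise gives the result directly.
byte 0:  21 xor   0 =  21
byte 1: 192 xor  74 = 138
byte 2:  85 xor 119 =  34
byte 3: 156 xor  16 = 140
byte 4: 155 xor 230 = 125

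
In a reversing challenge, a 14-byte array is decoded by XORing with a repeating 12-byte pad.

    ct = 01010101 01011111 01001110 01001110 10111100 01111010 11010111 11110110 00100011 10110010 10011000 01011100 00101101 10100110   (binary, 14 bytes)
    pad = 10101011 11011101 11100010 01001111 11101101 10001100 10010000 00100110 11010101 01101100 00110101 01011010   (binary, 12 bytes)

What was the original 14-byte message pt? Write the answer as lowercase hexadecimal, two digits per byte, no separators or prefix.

The 12-byte key repeats, so the effective keystream is ab dd e2 4f ed 8c 90 26 d5 6c 35 5a ab dd.
byte 0:  85 ⊕ 171 = 254
byte 1:  95 ⊕ 221 = 130
byte 2:  78 ⊕ 226 = 172
byte 3:  78 ⊕  79 =   1
byte 4: 188 ⊕ 237 =  81
byte 5: 122 ⊕ 140 = 246
byte 6: 215 ⊕ 144 =  71
byte 7: 246 ⊕  38 = 208
byte 8:  35 ⊕ 213 = 246
byte 9: 178 ⊕ 108 = 222
byte 10: 152 ⊕  53 = 173
byte 11:  92 ⊕  90 =   6
byte 12:  45 ⊕ 171 = 134
byte 13: 166 ⊕ 221 = 123

fe82ac0151f647d0f6dead06867b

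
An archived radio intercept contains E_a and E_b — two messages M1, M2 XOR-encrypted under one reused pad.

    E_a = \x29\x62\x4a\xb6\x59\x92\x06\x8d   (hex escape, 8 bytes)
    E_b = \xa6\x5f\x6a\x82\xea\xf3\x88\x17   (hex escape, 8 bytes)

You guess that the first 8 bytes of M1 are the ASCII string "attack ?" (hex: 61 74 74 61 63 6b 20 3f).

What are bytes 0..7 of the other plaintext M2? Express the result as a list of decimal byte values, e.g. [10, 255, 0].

First, E_a ⊕ E_b = (M1 ⊕ K) ⊕ (M2 ⊕ K) = M1 ⊕ M2, so the key drops out. Then M2 = (M1 ⊕ M2) ⊕ M1 over the first 8 bytes.
byte 0: (29 ^ a6) ^ 61 = 8f ^ 61 = ee
byte 1: (62 ^ 5f) ^ 74 = 3d ^ 74 = 49
byte 2: (4a ^ 6a) ^ 74 = 20 ^ 74 = 54
byte 3: (b6 ^ 82) ^ 61 = 34 ^ 61 = 55
byte 4: (59 ^ ea) ^ 63 = b3 ^ 63 = d0
byte 5: (92 ^ f3) ^ 6b = 61 ^ 6b = 0a
byte 6: (06 ^ 88) ^ 20 = 8e ^ 20 = ae
byte 7: (8d ^ 17) ^ 3f = 9a ^ 3f = a5

[238, 73, 84, 85, 208, 10, 174, 165]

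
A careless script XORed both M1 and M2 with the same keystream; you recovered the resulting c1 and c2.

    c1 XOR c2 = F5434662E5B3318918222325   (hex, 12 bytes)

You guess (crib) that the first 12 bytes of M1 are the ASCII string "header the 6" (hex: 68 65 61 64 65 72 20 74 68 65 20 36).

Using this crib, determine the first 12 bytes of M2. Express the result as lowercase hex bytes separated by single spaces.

9d 26 27 06 80 c1 11 fd 70 47 03 13

Since c1 ⊕ c2 = M1 ⊕ M2, XORing with the guessed M1 bytes yields the corresponding M2 bytes: M2 = (c1 ⊕ c2) ⊕ M1.
f5 ^ 68 = 9d
43 ^ 65 = 26
46 ^ 61 = 27
62 ^ 64 = 06
e5 ^ 65 = 80
b3 ^ 72 = c1
31 ^ 20 = 11
89 ^ 74 = fd
18 ^ 68 = 70
22 ^ 65 = 47
23 ^ 20 = 03
25 ^ 36 = 13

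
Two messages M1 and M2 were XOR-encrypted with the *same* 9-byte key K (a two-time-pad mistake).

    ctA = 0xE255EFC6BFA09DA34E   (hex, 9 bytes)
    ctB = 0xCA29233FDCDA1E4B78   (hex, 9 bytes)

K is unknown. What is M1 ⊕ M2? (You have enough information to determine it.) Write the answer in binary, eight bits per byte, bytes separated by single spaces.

00101000 01111100 11001100 11111001 01100011 01111010 10000011 11101000 00110110

ctA ⊕ ctB = (M1 ⊕ K) ⊕ (M2 ⊕ K) = M1 ⊕ M2 — the shared key cancels under XOR.
byte 0: e2 xor ca = 28
byte 1: 55 xor 29 = 7c
byte 2: ef xor 23 = cc
byte 3: c6 xor 3f = f9
byte 4: bf xor dc = 63
byte 5: a0 xor da = 7a
byte 6: 9d xor 1e = 83
byte 7: a3 xor 4b = e8
byte 8: 4e xor 78 = 36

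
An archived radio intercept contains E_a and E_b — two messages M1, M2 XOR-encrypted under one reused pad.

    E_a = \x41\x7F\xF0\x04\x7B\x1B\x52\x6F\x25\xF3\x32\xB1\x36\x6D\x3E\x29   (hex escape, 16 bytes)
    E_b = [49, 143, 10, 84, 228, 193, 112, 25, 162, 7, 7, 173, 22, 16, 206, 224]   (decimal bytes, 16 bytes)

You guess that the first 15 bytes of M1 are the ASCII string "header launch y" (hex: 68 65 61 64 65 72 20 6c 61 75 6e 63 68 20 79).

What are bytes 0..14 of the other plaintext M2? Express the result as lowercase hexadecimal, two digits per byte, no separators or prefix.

First, E_a ⊕ E_b = (M1 ⊕ K) ⊕ (M2 ⊕ K) = M1 ⊕ M2, so the key drops out. Then M2 = (M1 ⊕ M2) ⊕ M1 over the first 15 bytes.
byte 0: (41 ^ 31) ^ 68 = 70 ^ 68 = 18
byte 1: (7f ^ 8f) ^ 65 = f0 ^ 65 = 95
byte 2: (f0 ^ 0a) ^ 61 = fa ^ 61 = 9b
byte 3: (04 ^ 54) ^ 64 = 50 ^ 64 = 34
byte 4: (7b ^ e4) ^ 65 = 9f ^ 65 = fa
byte 5: (1b ^ c1) ^ 72 = da ^ 72 = a8
byte 6: (52 ^ 70) ^ 20 = 22 ^ 20 = 02
byte 7: (6f ^ 19) ^ 6c = 76 ^ 6c = 1a
byte 8: (25 ^ a2) ^ 61 = 87 ^ 61 = e6
byte 9: (f3 ^ 07) ^ 75 = f4 ^ 75 = 81
byte 10: (32 ^ 07) ^ 6e = 35 ^ 6e = 5b
byte 11: (b1 ^ ad) ^ 63 = 1c ^ 63 = 7f
byte 12: (36 ^ 16) ^ 68 = 20 ^ 68 = 48
byte 13: (6d ^ 10) ^ 20 = 7d ^ 20 = 5d
byte 14: (3e ^ ce) ^ 79 = f0 ^ 79 = 89

18959b34faa8021ae6815b7f485d89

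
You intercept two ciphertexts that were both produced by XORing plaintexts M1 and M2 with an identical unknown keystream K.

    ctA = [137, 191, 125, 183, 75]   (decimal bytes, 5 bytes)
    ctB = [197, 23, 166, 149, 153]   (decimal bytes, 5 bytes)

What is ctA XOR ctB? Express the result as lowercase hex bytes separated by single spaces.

4c a8 db 22 d2

ctA ⊕ ctB = (M1 ⊕ K) ⊕ (M2 ⊕ K) = M1 ⊕ M2 — the shared key cancels under XOR.
byte 0: 10001001 ⊕ 11000101 = 01001100
byte 1: 10111111 ⊕ 00010111 = 10101000
byte 2: 01111101 ⊕ 10100110 = 11011011
byte 3: 10110111 ⊕ 10010101 = 00100010
byte 4: 01001011 ⊕ 10011001 = 11010010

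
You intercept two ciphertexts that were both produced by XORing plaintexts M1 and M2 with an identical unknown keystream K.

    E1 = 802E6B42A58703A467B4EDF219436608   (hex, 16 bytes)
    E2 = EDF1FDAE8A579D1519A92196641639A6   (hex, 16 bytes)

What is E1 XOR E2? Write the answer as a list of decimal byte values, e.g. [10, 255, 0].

E1 ⊕ E2 = (M1 ⊕ K) ⊕ (M2 ⊕ K) = M1 ⊕ M2 — the shared key cancels under XOR.
byte 0: 10000000 ⊕ 11101101 = 01101101
byte 1: 00101110 ⊕ 11110001 = 11011111
byte 2: 01101011 ⊕ 11111101 = 10010110
byte 3: 01000010 ⊕ 10101110 = 11101100
byte 4: 10100101 ⊕ 10001010 = 00101111
byte 5: 10000111 ⊕ 01010111 = 11010000
byte 6: 00000011 ⊕ 10011101 = 10011110
byte 7: 10100100 ⊕ 00010101 = 10110001
byte 8: 01100111 ⊕ 00011001 = 01111110
byte 9: 10110100 ⊕ 10101001 = 00011101
byte 10: 11101101 ⊕ 00100001 = 11001100
byte 11: 11110010 ⊕ 10010110 = 01100100
byte 12: 00011001 ⊕ 01100100 = 01111101
byte 13: 01000011 ⊕ 00010110 = 01010101
byte 14: 01100110 ⊕ 00111001 = 01011111
byte 15: 00001000 ⊕ 10100110 = 10101110

[109, 223, 150, 236, 47, 208, 158, 177, 126, 29, 204, 100, 125, 85, 95, 174]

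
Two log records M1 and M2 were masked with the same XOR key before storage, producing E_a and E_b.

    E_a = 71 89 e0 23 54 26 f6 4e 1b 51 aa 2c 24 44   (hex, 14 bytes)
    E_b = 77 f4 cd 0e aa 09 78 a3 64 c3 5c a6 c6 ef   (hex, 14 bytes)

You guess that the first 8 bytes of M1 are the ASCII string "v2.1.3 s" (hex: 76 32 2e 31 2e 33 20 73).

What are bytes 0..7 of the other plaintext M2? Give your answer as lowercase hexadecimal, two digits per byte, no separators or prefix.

First, E_a ⊕ E_b = (M1 ⊕ K) ⊕ (M2 ⊕ K) = M1 ⊕ M2, so the key drops out. Then M2 = (M1 ⊕ M2) ⊕ M1 over the first 8 bytes.
byte 0: (71 XOR 77) XOR 76 = 06 XOR 76 = 70
byte 1: (89 XOR f4) XOR 32 = 7d XOR 32 = 4f
byte 2: (e0 XOR cd) XOR 2e = 2d XOR 2e = 03
byte 3: (23 XOR 0e) XOR 31 = 2d XOR 31 = 1c
byte 4: (54 XOR aa) XOR 2e = fe XOR 2e = d0
byte 5: (26 XOR 09) XOR 33 = 2f XOR 33 = 1c
byte 6: (f6 XOR 78) XOR 20 = 8e XOR 20 = ae
byte 7: (4e XOR a3) XOR 73 = ed XOR 73 = 9e

704f031cd01cae9e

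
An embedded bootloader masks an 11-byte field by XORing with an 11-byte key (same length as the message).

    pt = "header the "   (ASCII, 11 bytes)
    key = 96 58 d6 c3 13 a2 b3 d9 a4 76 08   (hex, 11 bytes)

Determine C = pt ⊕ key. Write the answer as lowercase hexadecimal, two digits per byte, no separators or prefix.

fe3db7a776d093adcc1328

byte 0: 68 XOR 96 = fe
byte 1: 65 XOR 58 = 3d
byte 2: 61 XOR d6 = b7
byte 3: 64 XOR c3 = a7
byte 4: 65 XOR 13 = 76
byte 5: 72 XOR a2 = d0
byte 6: 20 XOR b3 = 93
byte 7: 74 XOR d9 = ad
byte 8: 68 XOR a4 = cc
byte 9: 65 XOR 76 = 13
byte 10: 20 XOR 08 = 28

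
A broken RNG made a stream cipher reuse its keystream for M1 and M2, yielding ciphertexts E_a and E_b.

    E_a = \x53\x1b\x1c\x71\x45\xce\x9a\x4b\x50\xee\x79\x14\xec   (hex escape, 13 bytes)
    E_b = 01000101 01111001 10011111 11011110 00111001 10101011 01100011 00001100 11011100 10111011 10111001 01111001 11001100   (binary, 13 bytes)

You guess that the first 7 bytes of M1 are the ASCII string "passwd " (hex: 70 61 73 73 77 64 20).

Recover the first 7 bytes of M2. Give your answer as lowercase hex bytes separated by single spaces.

First, E_a ⊕ E_b = (M1 ⊕ K) ⊕ (M2 ⊕ K) = M1 ⊕ M2, so the key drops out. Then M2 = (M1 ⊕ M2) ⊕ M1 over the first 7 bytes.
byte 0: (53 xor 45) xor 70 = 16 xor 70 = 66
byte 1: (1b xor 79) xor 61 = 62 xor 61 = 03
byte 2: (1c xor 9f) xor 73 = 83 xor 73 = f0
byte 3: (71 xor de) xor 73 = af xor 73 = dc
byte 4: (45 xor 39) xor 77 = 7c xor 77 = 0b
byte 5: (ce xor ab) xor 64 = 65 xor 64 = 01
byte 6: (9a xor 63) xor 20 = f9 xor 20 = d9

66 03 f0 dc 0b 01 d9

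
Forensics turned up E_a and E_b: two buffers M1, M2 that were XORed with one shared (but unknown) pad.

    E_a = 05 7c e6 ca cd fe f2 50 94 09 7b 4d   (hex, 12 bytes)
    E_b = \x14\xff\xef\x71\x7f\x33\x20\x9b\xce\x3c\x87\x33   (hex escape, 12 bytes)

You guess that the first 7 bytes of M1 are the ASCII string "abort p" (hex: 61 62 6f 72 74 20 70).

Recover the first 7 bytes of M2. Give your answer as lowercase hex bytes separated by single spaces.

70 e1 66 c9 c6 ed a2

First, E_a ⊕ E_b = (M1 ⊕ K) ⊕ (M2 ⊕ K) = M1 ⊕ M2, so the key drops out. Then M2 = (M1 ⊕ M2) ⊕ M1 over the first 7 bytes.
byte 0: (05 xor 14) xor 61 = 11 xor 61 = 70
byte 1: (7c xor ff) xor 62 = 83 xor 62 = e1
byte 2: (e6 xor ef) xor 6f = 09 xor 6f = 66
byte 3: (ca xor 71) xor 72 = bb xor 72 = c9
byte 4: (cd xor 7f) xor 74 = b2 xor 74 = c6
byte 5: (fe xor 33) xor 20 = cd xor 20 = ed
byte 6: (f2 xor 20) xor 70 = d2 xor 70 = a2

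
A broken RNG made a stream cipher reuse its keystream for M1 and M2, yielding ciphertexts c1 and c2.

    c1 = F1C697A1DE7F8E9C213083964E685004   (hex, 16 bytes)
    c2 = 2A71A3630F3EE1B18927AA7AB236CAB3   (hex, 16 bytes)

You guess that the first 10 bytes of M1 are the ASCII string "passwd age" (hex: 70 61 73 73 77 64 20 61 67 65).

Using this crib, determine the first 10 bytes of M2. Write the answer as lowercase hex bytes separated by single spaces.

ab d6 47 b1 a6 25 4f 4c cf 72

First, c1 ⊕ c2 = (M1 ⊕ K) ⊕ (M2 ⊕ K) = M1 ⊕ M2, so the key drops out. Then M2 = (M1 ⊕ M2) ⊕ M1 over the first 10 bytes.
byte 0: (f1 XOR 2a) XOR 70 = db XOR 70 = ab
byte 1: (c6 XOR 71) XOR 61 = b7 XOR 61 = d6
byte 2: (97 XOR a3) XOR 73 = 34 XOR 73 = 47
byte 3: (a1 XOR 63) XOR 73 = c2 XOR 73 = b1
byte 4: (de XOR 0f) XOR 77 = d1 XOR 77 = a6
byte 5: (7f XOR 3e) XOR 64 = 41 XOR 64 = 25
byte 6: (8e XOR e1) XOR 20 = 6f XOR 20 = 4f
byte 7: (9c XOR b1) XOR 61 = 2d XOR 61 = 4c
byte 8: (21 XOR 89) XOR 67 = a8 XOR 67 = cf
byte 9: (30 XOR 27) XOR 65 = 17 XOR 65 = 72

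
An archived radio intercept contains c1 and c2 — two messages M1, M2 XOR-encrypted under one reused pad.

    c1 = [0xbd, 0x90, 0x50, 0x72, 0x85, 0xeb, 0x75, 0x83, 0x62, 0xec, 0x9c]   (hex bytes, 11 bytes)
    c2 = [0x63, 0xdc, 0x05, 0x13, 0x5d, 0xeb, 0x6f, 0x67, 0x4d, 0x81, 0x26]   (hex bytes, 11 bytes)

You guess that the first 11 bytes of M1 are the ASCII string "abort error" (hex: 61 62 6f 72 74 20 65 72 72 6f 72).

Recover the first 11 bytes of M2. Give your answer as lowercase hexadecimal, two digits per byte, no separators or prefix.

First, c1 ⊕ c2 = (M1 ⊕ K) ⊕ (M2 ⊕ K) = M1 ⊕ M2, so the key drops out. Then M2 = (M1 ⊕ M2) ⊕ M1 over the first 11 bytes.
byte 0: (bd ^ 63) ^ 61 = de ^ 61 = bf
byte 1: (90 ^ dc) ^ 62 = 4c ^ 62 = 2e
byte 2: (50 ^ 05) ^ 6f = 55 ^ 6f = 3a
byte 3: (72 ^ 13) ^ 72 = 61 ^ 72 = 13
byte 4: (85 ^ 5d) ^ 74 = d8 ^ 74 = ac
byte 5: (eb ^ eb) ^ 20 = 00 ^ 20 = 20
byte 6: (75 ^ 6f) ^ 65 = 1a ^ 65 = 7f
byte 7: (83 ^ 67) ^ 72 = e4 ^ 72 = 96
byte 8: (62 ^ 4d) ^ 72 = 2f ^ 72 = 5d
byte 9: (ec ^ 81) ^ 6f = 6d ^ 6f = 02
byte 10: (9c ^ 26) ^ 72 = ba ^ 72 = c8

bf2e3a13ac207f965d02c8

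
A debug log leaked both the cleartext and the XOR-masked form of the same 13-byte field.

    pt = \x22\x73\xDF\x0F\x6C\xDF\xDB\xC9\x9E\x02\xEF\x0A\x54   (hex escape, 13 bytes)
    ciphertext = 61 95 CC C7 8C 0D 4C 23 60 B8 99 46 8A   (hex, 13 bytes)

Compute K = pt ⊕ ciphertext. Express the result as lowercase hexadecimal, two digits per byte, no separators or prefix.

43e613c8e0d297eafeba764cde

Since ciphertext = pt ⊕ K, XORing both sides with pt gives K = pt ⊕ ciphertext.
byte 0: 22 XOR 61 = 43
byte 1: 73 XOR 95 = e6
byte 2: df XOR cc = 13
byte 3: 0f XOR c7 = c8
byte 4: 6c XOR 8c = e0
byte 5: df XOR 0d = d2
byte 6: db XOR 4c = 97
byte 7: c9 XOR 23 = ea
byte 8: 9e XOR 60 = fe
byte 9: 02 XOR b8 = ba
byte 10: ef XOR 99 = 76
byte 11: 0a XOR 46 = 4c
byte 12: 54 XOR 8a = de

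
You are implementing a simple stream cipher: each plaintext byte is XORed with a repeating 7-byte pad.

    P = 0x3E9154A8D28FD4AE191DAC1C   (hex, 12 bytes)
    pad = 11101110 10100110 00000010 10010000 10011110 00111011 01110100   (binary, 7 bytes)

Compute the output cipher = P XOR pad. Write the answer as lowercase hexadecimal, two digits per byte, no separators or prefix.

The 7-byte key repeats, so the effective keystream is ee a6 02 90 9e 3b 74 ee a6 02 90 9e.
byte 0: 3e ^ ee = d0
byte 1: 91 ^ a6 = 37
byte 2: 54 ^ 02 = 56
byte 3: a8 ^ 90 = 38
byte 4: d2 ^ 9e = 4c
byte 5: 8f ^ 3b = b4
byte 6: d4 ^ 74 = a0
byte 7: ae ^ ee = 40
byte 8: 19 ^ a6 = bf
byte 9: 1d ^ 02 = 1f
byte 10: ac ^ 90 = 3c
byte 11: 1c ^ 9e = 82

d03756384cb4a040bf1f3c82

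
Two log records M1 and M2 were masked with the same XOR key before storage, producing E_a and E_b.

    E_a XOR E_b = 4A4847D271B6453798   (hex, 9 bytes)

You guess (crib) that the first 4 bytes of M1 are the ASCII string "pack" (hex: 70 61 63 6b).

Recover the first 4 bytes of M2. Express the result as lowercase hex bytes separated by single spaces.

Since E_a ⊕ E_b = M1 ⊕ M2, XORing with the guessed M1 bytes yields the corresponding M2 bytes: M2 = (E_a ⊕ E_b) ⊕ M1.
byte 0:  74 XOR 112 =  58
byte 1:  72 XOR  97 =  41
byte 2:  71 XOR  99 =  36
byte 3: 210 XOR 107 = 185

3a 29 24 b9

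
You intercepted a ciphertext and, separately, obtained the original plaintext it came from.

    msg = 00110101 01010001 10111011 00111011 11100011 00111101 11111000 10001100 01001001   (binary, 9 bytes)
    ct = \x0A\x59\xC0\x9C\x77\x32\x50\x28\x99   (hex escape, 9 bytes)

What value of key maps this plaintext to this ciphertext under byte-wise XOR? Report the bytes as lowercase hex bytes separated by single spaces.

Since ct = msg ⊕ key, XORing both sides with msg gives key = msg ⊕ ct.
00110101 ^ 00001010 = 00111111
01010001 ^ 01011001 = 00001000
10111011 ^ 11000000 = 01111011
00111011 ^ 10011100 = 10100111
11100011 ^ 01110111 = 10010100
00111101 ^ 00110010 = 00001111
11111000 ^ 01010000 = 10101000
10001100 ^ 00101000 = 10100100
01001001 ^ 10011001 = 11010000

3f 08 7b a7 94 0f a8 a4 d0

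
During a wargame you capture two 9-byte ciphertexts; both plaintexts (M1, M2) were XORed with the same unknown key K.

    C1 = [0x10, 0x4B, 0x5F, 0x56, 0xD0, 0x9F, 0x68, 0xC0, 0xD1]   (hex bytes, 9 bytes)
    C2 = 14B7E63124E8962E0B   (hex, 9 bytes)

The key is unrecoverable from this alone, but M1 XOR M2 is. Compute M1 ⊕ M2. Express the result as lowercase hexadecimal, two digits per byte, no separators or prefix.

C1 ⊕ C2 = (M1 ⊕ K) ⊕ (M2 ⊕ K) = M1 ⊕ M2 — the shared key cancels under XOR.
10 xor 14 = 04
4b xor b7 = fc
5f xor e6 = b9
56 xor 31 = 67
d0 xor 24 = f4
9f xor e8 = 77
68 xor 96 = fe
c0 xor 2e = ee
d1 xor 0b = da

04fcb967f477feeeda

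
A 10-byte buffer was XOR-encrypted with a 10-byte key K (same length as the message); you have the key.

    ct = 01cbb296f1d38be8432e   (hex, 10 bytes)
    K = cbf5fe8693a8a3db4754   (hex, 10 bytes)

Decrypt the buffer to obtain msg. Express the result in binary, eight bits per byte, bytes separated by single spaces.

11001010 00111110 01001100 00010000 01100010 01111011 00101000 00110011 00000100 01111010

01 ⊕ cb = ca
cb ⊕ f5 = 3e
b2 ⊕ fe = 4c
96 ⊕ 86 = 10
f1 ⊕ 93 = 62
d3 ⊕ a8 = 7b
8b ⊕ a3 = 28
e8 ⊕ db = 33
43 ⊕ 47 = 04
2e ⊕ 54 = 7a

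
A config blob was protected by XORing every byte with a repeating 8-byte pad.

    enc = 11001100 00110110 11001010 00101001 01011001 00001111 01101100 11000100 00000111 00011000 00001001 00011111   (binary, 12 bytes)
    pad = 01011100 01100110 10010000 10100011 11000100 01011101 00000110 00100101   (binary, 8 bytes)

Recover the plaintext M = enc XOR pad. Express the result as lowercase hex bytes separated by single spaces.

The 8-byte key repeats, so the effective keystream is 5c 66 90 a3 c4 5d 06 25 5c 66 90 a3.
byte 0: 204 xor  92 = 144
byte 1:  54 xor 102 =  80
byte 2: 202 xor 144 =  90
byte 3:  41 xor 163 = 138
byte 4:  89 xor 196 = 157
byte 5:  15 xor  93 =  82
byte 6: 108 xor   6 = 106
byte 7: 196 xor  37 = 225
byte 8:   7 xor  92 =  91
byte 9:  24 xor 102 = 126
byte 10:   9 xor 144 = 153
byte 11:  31 xor 163 = 188

90 50 5a 8a 9d 52 6a e1 5b 7e 99 bc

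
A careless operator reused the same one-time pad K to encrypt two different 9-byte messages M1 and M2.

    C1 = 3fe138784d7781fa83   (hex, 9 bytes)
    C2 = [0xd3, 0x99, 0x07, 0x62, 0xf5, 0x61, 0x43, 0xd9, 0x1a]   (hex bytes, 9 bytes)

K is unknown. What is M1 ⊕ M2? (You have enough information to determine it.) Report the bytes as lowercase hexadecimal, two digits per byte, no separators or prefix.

C1 ⊕ C2 = (M1 ⊕ K) ⊕ (M2 ⊕ K) = M1 ⊕ M2 — the shared key cancels under XOR.
00111111 ^ 11010011 = 11101100
11100001 ^ 10011001 = 01111000
00111000 ^ 00000111 = 00111111
01111000 ^ 01100010 = 00011010
01001101 ^ 11110101 = 10111000
01110111 ^ 01100001 = 00010110
10000001 ^ 01000011 = 11000010
11111010 ^ 11011001 = 00100011
10000011 ^ 00011010 = 10011001

ec783f1ab816c22399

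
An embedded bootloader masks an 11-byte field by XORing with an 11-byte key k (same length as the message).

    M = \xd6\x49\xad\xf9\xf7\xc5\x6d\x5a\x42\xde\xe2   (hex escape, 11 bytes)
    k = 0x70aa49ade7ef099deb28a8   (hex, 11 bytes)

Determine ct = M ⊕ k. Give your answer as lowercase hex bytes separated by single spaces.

a6 e3 e4 54 10 2a 64 c7 a9 f6 4a

XOR is its own inverse, so applying the key byte-wise gives the result directly.
d6 xor 70 = a6
49 xor aa = e3
ad xor 49 = e4
f9 xor ad = 54
f7 xor e7 = 10
c5 xor ef = 2a
6d xor 09 = 64
5a xor 9d = c7
42 xor eb = a9
de xor 28 = f6
e2 xor a8 = 4a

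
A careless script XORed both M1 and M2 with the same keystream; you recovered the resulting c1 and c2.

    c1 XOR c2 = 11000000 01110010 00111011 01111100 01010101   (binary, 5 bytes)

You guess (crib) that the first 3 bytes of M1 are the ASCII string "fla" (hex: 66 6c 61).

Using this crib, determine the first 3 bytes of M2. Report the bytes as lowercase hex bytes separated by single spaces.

a6 1e 5a

Since c1 ⊕ c2 = M1 ⊕ M2, XORing with the guessed M1 bytes yields the corresponding M2 bytes: M2 = (c1 ⊕ c2) ⊕ M1.
c0 XOR 66 = a6
72 XOR 6c = 1e
3b XOR 61 = 5a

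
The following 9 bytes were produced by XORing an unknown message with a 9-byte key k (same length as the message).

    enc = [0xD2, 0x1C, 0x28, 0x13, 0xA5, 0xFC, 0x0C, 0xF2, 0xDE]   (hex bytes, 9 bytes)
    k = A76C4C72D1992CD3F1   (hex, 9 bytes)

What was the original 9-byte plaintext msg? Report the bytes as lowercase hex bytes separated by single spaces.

75 70 64 61 74 65 20 21 2f

210 xor 167 = 117
 28 xor 108 = 112
 40 xor  76 = 100
 19 xor 114 =  97
165 xor 209 = 116
252 xor 153 = 101
 12 xor  44 =  32
242 xor 211 =  33
222 xor 241 =  47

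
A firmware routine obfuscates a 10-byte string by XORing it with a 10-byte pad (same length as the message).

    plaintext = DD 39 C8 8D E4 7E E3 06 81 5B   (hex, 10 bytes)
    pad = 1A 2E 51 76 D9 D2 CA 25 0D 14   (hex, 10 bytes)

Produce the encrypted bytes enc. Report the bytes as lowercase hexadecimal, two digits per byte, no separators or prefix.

byte 0: dd xor 1a = c7
byte 1: 39 xor 2e = 17
byte 2: c8 xor 51 = 99
byte 3: 8d xor 76 = fb
byte 4: e4 xor d9 = 3d
byte 5: 7e xor d2 = ac
byte 6: e3 xor ca = 29
byte 7: 06 xor 25 = 23
byte 8: 81 xor 0d = 8c
byte 9: 5b xor 14 = 4f

c71799fb3dac29238c4f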